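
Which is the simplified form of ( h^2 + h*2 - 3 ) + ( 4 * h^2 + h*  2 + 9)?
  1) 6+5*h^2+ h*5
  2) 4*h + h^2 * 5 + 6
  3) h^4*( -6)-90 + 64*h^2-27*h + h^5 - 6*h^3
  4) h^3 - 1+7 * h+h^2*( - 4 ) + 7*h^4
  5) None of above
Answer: 2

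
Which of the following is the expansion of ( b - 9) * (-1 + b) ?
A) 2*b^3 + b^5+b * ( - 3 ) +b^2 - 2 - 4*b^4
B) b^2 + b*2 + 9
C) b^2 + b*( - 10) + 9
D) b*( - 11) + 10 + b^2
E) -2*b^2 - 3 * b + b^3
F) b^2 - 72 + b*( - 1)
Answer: C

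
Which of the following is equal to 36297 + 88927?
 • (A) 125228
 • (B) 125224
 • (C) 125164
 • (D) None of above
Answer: B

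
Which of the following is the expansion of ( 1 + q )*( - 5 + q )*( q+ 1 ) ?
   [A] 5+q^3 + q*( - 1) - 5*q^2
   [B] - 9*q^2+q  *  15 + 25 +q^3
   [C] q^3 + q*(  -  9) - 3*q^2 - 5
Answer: C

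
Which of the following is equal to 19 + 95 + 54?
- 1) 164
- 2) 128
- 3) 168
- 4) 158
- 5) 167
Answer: 3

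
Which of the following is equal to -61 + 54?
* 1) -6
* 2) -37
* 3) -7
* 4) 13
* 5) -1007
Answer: 3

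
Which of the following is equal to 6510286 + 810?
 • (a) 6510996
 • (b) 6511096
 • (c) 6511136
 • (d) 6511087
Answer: b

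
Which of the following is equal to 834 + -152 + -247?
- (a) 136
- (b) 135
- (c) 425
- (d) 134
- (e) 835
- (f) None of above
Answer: f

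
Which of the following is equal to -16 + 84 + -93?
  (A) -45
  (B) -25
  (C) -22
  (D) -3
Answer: B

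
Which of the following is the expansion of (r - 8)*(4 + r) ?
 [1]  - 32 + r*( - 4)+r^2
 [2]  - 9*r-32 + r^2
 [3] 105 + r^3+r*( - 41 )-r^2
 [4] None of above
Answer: 1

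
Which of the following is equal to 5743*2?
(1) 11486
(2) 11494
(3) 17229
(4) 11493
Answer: 1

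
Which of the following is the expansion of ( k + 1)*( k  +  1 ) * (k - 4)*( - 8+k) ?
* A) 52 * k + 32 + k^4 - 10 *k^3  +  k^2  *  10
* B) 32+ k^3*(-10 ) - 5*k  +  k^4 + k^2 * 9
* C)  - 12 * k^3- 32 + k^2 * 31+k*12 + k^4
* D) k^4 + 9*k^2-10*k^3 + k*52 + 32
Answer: D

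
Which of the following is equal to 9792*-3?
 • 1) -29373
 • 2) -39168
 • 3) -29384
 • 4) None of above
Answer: 4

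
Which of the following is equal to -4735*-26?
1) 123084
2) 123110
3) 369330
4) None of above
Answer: 2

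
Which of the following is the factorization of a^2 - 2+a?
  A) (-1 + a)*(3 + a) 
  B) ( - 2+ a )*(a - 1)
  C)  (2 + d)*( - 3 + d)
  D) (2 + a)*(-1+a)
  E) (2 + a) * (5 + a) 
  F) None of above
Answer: D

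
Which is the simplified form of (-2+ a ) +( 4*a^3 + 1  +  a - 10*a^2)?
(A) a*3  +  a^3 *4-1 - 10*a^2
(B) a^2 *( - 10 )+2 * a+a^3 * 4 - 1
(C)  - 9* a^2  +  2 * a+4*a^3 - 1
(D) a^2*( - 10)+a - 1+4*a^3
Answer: B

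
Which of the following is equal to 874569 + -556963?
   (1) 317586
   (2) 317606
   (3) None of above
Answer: 2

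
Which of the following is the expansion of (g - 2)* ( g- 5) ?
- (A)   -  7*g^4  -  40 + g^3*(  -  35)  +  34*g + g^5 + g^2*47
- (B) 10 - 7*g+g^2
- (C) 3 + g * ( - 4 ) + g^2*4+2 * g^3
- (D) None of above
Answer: B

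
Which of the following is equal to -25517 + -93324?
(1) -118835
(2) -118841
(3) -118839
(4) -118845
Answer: 2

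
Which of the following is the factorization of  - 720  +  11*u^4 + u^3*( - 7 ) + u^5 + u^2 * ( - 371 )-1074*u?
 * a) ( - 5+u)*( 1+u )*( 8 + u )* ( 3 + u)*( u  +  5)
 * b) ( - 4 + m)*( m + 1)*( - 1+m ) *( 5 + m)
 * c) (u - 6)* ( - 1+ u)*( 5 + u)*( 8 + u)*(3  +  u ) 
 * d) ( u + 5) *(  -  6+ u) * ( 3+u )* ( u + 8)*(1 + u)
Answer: d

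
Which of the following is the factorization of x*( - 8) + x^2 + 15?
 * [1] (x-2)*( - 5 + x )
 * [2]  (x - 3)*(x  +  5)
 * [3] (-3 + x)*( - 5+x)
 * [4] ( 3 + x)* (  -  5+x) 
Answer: 3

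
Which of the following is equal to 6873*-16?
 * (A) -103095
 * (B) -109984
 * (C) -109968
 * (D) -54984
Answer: C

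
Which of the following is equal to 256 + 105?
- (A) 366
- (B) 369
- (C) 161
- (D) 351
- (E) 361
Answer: E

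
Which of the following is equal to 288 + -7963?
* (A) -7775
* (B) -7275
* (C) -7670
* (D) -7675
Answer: D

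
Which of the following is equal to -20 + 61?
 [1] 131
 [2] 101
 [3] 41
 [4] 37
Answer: 3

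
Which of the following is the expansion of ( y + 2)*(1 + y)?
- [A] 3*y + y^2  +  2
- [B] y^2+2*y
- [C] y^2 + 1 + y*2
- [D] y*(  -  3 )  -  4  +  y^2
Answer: A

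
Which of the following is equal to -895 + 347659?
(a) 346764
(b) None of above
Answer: a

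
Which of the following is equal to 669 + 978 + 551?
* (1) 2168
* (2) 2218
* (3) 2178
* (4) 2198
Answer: 4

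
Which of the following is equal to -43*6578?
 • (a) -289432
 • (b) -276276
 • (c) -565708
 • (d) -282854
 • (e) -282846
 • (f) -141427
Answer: d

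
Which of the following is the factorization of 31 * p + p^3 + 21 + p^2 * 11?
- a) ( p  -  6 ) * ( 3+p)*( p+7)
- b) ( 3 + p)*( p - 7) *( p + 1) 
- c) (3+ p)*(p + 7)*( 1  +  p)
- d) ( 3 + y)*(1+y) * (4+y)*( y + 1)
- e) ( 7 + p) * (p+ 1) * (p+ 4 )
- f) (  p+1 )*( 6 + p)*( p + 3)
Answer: c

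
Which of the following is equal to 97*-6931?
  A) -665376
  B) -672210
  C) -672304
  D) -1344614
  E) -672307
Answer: E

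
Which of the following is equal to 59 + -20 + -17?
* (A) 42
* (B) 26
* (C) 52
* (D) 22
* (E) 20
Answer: D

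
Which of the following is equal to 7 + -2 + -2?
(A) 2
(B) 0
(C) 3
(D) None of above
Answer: C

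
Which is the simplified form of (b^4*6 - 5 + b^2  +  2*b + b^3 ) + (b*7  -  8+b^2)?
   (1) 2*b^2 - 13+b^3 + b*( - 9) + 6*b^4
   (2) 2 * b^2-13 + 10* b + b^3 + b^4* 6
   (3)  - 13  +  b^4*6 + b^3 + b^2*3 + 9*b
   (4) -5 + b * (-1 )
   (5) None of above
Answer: 5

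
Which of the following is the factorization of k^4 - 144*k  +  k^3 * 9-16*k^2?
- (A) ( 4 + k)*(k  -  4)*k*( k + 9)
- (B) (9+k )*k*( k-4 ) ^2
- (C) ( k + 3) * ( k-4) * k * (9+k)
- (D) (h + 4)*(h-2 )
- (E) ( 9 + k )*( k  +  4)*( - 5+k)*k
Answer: A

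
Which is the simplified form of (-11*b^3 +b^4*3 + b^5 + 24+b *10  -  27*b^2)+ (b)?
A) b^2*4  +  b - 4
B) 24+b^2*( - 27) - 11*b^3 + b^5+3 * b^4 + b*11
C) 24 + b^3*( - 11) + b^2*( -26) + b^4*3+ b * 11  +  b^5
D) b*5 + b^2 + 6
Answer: B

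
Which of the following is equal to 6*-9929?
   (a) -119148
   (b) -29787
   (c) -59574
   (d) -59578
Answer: c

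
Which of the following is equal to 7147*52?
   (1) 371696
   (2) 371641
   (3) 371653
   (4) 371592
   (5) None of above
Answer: 5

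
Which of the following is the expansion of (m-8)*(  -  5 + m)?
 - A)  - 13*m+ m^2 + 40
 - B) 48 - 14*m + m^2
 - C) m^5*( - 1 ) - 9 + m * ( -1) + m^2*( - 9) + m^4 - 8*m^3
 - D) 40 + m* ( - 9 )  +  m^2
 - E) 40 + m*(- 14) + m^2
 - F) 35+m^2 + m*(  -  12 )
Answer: A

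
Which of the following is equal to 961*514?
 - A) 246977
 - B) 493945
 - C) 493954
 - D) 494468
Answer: C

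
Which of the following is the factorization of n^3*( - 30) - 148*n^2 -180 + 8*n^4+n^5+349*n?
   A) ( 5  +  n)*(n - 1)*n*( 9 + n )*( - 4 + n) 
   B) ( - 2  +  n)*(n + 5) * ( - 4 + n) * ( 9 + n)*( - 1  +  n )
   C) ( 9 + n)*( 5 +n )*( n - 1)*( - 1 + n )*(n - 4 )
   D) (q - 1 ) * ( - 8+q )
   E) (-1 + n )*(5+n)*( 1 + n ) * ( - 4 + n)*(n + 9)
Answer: C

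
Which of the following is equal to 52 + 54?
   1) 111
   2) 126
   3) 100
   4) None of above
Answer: 4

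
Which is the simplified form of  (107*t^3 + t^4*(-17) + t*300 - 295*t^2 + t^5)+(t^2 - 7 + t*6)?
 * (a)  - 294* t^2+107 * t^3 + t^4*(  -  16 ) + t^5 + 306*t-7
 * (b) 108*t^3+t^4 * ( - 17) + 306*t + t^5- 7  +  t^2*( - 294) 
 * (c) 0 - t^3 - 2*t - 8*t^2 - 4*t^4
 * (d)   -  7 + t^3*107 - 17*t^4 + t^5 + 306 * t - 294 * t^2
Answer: d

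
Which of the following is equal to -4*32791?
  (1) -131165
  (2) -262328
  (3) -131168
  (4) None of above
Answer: 4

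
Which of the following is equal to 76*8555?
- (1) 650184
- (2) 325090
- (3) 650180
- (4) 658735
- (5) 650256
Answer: 3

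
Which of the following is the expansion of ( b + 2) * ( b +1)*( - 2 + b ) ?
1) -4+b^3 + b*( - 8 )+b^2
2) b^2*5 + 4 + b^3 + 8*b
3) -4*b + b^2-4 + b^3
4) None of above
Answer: 3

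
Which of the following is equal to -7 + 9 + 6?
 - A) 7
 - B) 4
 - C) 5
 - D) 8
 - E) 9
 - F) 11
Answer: D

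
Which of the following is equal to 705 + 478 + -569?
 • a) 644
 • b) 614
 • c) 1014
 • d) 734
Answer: b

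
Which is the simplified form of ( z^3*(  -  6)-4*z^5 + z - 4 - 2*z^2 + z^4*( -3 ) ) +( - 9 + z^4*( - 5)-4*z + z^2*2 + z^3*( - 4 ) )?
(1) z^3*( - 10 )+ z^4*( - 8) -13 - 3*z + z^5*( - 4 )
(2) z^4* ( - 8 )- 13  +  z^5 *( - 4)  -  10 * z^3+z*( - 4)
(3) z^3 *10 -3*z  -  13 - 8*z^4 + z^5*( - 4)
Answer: 1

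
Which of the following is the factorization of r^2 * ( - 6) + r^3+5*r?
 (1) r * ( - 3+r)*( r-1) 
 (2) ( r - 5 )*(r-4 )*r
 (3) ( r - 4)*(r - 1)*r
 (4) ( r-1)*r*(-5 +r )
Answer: 4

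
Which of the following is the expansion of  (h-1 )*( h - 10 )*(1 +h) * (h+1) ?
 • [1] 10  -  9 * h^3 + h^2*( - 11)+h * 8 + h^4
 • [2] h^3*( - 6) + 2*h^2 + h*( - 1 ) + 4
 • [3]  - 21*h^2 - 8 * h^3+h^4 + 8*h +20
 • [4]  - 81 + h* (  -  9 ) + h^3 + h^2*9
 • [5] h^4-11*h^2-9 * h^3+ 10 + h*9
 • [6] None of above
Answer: 5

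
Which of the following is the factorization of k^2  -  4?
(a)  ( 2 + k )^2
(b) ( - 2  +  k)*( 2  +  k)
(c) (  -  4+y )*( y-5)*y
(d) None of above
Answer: b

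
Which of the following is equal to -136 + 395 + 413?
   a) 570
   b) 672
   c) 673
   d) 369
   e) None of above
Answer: b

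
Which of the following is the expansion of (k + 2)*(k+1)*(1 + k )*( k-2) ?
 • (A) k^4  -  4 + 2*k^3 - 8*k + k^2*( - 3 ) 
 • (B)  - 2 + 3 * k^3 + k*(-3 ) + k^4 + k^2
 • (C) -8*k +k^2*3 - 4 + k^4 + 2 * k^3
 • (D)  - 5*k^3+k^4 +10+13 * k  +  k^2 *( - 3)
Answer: A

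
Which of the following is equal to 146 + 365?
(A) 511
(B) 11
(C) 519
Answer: A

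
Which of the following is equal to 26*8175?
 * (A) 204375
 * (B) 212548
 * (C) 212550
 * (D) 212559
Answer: C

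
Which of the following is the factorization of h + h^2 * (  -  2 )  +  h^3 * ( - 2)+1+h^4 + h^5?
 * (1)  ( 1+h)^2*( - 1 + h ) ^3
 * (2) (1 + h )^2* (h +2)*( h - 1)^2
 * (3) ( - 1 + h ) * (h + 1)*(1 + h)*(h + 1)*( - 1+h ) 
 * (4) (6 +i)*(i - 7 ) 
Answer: 3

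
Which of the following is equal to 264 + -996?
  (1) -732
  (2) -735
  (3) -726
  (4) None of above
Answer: 1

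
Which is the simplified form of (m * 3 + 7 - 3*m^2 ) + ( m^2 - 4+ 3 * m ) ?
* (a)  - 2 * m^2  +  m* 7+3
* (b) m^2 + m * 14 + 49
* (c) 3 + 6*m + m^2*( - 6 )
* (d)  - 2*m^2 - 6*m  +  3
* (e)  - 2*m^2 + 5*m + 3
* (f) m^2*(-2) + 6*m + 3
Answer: f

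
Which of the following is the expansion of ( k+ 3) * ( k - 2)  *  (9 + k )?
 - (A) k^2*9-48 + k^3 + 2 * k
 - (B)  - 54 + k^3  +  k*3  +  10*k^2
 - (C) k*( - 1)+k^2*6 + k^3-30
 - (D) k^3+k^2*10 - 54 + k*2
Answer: B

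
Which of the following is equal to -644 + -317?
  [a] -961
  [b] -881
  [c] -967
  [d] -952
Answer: a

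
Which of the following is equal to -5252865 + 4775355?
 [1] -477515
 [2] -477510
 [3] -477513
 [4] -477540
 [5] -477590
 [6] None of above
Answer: 2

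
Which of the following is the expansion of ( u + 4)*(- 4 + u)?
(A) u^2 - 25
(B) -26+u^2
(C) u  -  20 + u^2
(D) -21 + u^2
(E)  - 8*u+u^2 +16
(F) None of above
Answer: F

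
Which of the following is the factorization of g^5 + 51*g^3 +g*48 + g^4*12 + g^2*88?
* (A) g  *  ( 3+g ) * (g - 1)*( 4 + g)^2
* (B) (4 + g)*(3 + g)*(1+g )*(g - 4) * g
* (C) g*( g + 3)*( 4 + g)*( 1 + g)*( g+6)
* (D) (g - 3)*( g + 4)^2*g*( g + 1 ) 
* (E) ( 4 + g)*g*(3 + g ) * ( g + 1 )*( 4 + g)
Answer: E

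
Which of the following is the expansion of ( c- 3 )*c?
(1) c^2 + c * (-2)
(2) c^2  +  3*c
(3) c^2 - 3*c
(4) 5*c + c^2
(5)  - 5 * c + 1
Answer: 3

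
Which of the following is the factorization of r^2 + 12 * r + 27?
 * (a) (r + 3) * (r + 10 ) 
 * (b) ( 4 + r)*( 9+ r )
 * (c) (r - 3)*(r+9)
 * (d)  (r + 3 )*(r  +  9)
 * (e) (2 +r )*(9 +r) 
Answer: d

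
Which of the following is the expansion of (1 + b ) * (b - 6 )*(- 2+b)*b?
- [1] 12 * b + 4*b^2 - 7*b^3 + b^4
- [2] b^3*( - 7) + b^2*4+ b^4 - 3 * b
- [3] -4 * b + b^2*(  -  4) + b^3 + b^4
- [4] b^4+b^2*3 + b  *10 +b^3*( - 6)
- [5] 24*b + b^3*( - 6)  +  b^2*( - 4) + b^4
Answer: 1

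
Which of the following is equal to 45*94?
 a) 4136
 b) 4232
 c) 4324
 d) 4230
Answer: d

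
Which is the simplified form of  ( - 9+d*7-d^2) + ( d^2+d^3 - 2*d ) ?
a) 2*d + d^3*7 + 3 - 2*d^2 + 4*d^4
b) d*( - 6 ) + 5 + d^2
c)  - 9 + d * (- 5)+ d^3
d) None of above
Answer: d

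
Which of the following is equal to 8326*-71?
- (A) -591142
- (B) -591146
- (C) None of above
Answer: B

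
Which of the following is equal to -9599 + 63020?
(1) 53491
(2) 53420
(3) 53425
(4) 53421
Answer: 4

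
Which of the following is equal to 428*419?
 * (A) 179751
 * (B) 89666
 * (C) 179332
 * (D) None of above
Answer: C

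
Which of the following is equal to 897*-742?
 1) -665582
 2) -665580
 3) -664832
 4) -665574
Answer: 4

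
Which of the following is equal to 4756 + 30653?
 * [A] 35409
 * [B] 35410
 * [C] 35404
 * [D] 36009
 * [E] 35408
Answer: A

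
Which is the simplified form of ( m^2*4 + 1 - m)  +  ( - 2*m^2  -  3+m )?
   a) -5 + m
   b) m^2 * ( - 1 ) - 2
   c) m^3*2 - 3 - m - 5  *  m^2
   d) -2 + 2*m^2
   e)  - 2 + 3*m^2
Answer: d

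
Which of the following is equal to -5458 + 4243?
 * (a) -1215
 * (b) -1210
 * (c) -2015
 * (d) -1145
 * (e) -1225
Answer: a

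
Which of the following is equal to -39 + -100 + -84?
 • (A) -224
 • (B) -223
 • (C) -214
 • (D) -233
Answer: B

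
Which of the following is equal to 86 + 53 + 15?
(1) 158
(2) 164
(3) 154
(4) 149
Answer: 3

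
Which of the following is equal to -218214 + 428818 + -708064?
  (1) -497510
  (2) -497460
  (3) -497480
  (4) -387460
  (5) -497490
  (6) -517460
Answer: 2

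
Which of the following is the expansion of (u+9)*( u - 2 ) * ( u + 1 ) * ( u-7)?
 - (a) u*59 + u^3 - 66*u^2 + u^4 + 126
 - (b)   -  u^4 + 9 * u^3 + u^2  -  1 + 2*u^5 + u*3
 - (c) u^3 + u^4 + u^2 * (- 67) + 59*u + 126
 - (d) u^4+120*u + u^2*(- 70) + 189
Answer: c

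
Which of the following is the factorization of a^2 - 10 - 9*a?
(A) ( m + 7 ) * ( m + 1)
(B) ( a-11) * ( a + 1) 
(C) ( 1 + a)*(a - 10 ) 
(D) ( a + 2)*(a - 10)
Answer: C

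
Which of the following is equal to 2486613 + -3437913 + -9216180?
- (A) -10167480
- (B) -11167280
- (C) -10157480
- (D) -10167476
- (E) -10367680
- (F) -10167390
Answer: A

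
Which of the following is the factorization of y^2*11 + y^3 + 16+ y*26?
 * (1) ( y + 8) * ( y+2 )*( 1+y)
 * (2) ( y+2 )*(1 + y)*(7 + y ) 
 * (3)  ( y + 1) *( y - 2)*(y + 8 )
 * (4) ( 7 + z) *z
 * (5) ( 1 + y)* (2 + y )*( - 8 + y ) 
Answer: 1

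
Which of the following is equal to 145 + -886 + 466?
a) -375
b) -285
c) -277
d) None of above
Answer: d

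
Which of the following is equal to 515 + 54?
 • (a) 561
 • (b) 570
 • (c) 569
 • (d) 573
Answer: c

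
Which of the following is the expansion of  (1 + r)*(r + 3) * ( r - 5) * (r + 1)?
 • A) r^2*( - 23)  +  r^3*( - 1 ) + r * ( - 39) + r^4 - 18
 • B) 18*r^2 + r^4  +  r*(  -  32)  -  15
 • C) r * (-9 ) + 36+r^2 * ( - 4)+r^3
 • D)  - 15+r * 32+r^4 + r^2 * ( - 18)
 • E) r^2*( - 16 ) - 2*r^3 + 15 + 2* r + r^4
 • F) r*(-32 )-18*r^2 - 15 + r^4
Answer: F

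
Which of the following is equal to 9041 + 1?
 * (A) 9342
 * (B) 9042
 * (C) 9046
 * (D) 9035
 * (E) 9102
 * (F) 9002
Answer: B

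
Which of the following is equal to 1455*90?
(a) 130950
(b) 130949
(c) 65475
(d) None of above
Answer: a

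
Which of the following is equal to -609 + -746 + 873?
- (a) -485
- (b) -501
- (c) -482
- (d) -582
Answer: c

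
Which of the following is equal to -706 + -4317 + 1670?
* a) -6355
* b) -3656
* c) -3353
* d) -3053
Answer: c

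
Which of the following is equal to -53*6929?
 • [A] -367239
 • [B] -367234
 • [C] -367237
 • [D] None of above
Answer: C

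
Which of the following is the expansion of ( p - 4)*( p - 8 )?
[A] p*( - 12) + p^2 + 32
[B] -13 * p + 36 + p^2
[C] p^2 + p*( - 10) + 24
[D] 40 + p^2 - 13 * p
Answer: A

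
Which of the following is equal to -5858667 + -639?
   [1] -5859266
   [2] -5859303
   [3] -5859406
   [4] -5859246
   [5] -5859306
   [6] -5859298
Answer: 5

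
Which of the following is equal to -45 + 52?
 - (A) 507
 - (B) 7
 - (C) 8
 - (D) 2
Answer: B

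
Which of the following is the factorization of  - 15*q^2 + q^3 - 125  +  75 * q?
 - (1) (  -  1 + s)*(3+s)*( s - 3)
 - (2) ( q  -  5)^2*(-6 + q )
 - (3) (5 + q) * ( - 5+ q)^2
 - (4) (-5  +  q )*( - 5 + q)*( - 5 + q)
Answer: 4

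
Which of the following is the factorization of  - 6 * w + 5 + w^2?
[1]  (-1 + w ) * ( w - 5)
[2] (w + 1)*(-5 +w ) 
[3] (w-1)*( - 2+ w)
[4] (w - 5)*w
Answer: 1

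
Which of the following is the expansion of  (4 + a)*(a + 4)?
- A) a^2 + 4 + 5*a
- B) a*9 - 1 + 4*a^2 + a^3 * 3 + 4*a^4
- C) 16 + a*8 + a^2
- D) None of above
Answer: C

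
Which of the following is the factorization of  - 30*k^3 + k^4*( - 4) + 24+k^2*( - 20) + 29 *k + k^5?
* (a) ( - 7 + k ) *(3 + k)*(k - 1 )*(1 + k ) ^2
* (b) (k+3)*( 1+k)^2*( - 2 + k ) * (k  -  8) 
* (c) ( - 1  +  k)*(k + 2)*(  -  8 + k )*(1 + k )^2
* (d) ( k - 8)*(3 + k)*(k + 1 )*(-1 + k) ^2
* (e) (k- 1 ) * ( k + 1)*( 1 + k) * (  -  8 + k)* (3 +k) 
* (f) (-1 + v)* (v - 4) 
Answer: e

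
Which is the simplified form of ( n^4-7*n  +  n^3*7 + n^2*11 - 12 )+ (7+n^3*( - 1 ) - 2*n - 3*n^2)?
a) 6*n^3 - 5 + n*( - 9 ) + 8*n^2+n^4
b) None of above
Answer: a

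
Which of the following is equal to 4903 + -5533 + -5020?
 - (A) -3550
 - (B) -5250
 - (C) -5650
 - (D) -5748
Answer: C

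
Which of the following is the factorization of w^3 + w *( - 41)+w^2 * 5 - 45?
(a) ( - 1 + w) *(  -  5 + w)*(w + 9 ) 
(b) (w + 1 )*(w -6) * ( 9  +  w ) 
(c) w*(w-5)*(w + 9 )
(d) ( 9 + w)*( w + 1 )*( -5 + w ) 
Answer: d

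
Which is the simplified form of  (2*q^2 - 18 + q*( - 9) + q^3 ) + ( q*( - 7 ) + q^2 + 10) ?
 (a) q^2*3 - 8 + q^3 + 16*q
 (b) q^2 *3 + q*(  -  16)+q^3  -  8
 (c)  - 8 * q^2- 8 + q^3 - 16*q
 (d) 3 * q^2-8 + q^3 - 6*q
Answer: b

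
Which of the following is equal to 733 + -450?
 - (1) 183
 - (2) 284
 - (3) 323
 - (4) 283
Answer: 4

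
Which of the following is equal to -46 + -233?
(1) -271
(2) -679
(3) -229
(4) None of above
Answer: 4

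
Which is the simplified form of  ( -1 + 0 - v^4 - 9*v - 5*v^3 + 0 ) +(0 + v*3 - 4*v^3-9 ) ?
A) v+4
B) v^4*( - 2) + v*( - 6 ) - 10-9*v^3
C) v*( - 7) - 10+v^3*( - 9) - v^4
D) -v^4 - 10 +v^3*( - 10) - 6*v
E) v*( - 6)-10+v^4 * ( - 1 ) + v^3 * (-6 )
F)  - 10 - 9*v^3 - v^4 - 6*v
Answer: F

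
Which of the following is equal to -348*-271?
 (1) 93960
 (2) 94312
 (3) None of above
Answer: 3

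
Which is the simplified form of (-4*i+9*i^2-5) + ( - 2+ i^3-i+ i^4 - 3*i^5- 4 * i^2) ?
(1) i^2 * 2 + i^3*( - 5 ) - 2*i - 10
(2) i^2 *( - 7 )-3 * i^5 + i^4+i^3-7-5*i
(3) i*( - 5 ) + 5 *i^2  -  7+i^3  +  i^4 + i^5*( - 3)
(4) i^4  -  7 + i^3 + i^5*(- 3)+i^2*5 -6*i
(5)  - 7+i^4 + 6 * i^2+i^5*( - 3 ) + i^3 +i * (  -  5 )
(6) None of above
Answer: 3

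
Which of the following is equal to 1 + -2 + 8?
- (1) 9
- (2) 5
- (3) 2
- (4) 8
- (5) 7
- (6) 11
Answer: 5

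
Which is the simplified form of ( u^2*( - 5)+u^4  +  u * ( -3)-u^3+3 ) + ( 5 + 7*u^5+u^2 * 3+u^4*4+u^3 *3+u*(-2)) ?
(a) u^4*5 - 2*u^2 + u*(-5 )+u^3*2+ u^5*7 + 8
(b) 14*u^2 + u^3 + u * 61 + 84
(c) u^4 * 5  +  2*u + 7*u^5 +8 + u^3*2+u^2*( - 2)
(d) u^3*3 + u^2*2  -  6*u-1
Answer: a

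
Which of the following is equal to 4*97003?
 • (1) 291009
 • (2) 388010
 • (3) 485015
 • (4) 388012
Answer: 4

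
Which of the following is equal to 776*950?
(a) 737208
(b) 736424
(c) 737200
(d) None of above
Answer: c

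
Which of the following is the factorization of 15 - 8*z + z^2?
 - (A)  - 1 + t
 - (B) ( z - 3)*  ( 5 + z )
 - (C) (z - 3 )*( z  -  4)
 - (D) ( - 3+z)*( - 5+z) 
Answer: D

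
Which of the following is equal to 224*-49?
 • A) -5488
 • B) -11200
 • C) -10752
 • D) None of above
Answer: D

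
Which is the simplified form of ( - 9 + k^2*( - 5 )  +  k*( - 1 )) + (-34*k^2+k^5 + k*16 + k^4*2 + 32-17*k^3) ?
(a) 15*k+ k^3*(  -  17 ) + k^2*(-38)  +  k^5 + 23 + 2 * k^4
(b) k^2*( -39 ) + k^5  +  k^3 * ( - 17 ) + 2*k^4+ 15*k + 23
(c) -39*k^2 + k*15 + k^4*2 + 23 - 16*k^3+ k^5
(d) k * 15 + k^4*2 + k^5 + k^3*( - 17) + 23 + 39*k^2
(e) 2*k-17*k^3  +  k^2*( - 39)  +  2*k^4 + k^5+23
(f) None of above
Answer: b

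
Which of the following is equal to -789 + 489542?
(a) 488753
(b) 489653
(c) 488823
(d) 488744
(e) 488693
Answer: a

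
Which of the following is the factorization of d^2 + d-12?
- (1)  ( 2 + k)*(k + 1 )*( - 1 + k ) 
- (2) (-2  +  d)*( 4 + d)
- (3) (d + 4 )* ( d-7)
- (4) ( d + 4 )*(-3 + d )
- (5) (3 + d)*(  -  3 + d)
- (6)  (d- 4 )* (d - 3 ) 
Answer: 4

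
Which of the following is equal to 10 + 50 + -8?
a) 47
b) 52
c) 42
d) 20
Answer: b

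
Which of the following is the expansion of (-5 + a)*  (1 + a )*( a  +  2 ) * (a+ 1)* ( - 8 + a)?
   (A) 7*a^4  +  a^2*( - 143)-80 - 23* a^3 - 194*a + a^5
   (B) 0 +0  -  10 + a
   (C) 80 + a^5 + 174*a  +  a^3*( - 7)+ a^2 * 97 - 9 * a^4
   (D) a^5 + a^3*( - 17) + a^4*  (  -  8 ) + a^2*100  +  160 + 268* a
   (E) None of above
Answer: C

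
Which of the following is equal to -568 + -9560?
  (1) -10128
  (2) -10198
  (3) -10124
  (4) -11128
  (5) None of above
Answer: 1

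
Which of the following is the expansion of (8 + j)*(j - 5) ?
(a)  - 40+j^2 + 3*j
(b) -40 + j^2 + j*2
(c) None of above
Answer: a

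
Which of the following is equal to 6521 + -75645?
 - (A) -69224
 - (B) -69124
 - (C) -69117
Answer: B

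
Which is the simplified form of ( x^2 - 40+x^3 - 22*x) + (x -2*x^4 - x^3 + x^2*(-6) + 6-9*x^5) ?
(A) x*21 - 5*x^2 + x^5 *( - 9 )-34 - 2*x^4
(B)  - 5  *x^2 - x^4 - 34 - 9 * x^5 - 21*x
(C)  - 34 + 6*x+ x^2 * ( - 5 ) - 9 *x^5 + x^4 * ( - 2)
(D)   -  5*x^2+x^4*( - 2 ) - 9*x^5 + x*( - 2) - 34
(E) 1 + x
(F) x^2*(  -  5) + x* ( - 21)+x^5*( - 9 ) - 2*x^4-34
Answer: F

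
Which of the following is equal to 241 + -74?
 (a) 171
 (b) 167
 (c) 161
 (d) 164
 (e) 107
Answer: b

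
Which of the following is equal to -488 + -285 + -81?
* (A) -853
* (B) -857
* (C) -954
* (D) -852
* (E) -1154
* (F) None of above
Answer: F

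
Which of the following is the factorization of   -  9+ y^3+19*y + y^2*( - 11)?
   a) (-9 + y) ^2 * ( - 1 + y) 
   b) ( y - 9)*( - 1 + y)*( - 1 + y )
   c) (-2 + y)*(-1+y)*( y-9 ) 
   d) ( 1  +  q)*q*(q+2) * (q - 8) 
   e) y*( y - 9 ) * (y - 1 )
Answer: b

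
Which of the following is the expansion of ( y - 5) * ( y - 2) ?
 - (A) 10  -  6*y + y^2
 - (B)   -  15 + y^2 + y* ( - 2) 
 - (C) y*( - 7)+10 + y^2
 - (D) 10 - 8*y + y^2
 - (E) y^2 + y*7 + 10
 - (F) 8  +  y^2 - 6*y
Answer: C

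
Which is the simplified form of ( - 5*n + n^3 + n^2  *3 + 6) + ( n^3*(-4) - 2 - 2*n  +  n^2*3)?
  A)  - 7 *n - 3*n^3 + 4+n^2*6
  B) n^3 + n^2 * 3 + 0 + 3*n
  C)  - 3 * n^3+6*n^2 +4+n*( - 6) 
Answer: A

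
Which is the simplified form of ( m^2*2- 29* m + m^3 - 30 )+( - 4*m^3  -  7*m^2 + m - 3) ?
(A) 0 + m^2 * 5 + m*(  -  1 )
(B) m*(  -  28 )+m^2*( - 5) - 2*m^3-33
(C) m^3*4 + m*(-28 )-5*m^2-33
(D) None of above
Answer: D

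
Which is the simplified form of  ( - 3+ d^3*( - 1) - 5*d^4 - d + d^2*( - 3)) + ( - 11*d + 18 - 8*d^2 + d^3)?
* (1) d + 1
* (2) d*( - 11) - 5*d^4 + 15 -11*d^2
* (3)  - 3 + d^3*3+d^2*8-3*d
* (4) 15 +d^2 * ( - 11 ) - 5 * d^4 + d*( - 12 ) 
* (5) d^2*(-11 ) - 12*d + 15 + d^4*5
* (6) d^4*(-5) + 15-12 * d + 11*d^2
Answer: 4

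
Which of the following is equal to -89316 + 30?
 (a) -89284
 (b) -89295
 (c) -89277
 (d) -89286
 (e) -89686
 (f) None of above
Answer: d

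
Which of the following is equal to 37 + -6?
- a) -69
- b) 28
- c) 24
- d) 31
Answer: d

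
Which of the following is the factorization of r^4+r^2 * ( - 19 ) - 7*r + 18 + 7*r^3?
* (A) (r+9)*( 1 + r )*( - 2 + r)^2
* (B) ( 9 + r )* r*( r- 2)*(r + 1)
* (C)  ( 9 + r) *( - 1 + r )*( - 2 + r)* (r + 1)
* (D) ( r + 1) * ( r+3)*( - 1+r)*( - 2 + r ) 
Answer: C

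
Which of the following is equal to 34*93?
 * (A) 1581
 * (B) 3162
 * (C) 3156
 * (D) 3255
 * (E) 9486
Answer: B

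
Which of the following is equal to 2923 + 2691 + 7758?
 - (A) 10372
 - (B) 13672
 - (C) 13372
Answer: C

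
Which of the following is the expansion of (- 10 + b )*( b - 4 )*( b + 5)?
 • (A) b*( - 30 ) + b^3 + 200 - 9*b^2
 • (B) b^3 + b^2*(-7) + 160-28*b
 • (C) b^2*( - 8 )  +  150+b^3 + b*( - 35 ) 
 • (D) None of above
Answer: A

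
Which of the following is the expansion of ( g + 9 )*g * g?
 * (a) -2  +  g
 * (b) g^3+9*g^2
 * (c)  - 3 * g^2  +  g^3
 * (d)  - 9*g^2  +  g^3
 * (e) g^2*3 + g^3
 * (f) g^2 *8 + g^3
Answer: b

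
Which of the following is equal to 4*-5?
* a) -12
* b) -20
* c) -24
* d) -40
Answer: b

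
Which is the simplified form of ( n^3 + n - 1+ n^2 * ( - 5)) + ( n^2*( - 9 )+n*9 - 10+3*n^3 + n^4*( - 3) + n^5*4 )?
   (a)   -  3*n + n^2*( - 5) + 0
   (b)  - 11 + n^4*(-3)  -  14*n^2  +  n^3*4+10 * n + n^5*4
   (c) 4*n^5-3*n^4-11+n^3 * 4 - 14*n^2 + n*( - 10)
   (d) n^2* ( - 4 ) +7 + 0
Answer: b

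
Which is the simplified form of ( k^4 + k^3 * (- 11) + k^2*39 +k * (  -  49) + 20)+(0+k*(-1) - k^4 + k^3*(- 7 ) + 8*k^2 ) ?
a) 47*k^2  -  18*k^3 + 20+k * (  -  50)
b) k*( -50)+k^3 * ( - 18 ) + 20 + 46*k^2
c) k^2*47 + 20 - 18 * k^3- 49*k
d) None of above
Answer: a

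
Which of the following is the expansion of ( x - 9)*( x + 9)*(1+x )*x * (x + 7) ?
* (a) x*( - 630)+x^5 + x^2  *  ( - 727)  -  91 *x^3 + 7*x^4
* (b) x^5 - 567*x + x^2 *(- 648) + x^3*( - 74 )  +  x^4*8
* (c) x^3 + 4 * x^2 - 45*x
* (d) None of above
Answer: b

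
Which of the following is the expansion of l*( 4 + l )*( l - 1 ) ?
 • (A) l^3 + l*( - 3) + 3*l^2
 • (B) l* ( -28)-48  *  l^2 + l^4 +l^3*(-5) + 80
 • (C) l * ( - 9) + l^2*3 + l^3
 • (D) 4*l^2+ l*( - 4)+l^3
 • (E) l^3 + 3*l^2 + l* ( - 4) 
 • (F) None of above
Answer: E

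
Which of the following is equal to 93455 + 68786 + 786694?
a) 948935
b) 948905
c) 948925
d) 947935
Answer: a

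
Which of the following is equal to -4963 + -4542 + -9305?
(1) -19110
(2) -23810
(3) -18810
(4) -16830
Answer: 3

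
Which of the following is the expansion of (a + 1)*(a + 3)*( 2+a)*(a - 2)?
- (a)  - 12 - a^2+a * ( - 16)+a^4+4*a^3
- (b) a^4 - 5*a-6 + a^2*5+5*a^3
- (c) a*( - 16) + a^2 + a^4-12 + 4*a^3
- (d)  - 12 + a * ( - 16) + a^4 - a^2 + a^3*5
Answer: a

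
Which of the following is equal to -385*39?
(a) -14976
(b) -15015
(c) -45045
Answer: b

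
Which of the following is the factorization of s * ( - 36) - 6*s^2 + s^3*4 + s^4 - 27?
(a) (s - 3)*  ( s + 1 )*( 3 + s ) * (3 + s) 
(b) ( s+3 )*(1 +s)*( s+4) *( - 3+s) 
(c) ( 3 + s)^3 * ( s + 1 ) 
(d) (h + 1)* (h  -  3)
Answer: a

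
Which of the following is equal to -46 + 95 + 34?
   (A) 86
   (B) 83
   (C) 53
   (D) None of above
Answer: B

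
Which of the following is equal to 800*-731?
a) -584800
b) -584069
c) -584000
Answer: a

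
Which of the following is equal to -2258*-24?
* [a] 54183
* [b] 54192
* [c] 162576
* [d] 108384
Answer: b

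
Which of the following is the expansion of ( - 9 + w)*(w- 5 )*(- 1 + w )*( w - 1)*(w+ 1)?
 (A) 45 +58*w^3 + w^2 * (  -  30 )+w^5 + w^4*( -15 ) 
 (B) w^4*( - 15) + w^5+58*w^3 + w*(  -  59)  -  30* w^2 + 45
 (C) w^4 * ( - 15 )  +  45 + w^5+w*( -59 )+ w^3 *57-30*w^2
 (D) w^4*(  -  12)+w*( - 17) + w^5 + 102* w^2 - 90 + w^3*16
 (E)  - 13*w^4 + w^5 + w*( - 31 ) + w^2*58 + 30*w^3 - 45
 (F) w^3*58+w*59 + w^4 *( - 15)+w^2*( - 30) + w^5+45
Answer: B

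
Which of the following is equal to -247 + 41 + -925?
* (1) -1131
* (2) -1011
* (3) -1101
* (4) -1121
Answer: 1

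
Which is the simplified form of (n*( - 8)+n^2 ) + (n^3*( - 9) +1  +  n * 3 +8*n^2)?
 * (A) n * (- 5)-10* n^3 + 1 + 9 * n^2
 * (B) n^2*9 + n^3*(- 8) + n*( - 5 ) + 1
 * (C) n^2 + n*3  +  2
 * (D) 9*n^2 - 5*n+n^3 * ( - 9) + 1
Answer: D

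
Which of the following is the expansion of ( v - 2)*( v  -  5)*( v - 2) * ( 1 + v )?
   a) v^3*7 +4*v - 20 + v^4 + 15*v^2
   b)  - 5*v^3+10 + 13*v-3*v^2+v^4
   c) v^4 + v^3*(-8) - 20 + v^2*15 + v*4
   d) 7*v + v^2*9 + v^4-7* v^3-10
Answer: c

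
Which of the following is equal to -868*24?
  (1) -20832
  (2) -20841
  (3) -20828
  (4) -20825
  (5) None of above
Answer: 1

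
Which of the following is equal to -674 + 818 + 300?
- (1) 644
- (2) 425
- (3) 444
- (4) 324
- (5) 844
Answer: 3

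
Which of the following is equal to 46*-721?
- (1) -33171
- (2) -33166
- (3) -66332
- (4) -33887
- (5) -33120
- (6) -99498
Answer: 2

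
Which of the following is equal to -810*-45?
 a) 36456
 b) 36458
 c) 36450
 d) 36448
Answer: c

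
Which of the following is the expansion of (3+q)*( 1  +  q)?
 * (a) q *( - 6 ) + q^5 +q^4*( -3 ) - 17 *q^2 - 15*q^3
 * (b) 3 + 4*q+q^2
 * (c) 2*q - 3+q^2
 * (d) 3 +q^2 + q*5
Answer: b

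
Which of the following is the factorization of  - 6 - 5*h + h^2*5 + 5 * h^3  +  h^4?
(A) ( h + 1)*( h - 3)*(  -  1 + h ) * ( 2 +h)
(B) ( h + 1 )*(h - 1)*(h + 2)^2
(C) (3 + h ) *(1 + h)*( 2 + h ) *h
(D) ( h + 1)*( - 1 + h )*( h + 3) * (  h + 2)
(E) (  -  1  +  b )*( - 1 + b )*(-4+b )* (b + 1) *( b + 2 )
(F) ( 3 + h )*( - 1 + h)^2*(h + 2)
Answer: D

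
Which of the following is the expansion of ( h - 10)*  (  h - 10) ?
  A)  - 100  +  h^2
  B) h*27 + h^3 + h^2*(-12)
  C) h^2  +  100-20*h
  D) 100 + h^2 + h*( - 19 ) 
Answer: C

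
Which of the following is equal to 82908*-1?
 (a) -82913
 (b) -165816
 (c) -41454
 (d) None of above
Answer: d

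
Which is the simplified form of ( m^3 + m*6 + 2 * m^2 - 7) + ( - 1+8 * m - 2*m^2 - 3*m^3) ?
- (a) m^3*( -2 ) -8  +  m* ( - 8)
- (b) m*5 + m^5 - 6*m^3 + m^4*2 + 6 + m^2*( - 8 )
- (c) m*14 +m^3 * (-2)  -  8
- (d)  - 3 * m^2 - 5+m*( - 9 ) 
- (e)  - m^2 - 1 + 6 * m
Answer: c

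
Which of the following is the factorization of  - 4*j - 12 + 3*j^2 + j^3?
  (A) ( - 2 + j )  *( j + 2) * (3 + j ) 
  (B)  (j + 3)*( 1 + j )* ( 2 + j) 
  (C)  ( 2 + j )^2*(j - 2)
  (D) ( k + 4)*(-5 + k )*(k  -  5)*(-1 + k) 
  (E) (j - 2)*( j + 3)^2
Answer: A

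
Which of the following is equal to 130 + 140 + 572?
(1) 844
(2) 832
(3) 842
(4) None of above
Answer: 3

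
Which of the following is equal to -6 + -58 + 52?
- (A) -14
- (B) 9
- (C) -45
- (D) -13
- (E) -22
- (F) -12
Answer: F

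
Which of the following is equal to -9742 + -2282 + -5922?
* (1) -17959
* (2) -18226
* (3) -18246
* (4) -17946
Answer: 4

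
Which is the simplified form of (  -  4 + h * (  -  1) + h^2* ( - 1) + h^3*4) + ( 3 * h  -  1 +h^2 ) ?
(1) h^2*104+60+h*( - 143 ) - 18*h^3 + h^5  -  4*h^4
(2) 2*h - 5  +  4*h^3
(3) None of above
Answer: 2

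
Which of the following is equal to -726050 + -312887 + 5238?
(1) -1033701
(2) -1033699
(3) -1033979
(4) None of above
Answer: 2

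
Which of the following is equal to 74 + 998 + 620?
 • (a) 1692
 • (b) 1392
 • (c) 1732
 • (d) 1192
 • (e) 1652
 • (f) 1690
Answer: a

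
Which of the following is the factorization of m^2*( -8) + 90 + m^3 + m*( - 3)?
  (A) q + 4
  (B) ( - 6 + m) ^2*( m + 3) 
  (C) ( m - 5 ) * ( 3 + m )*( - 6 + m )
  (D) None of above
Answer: C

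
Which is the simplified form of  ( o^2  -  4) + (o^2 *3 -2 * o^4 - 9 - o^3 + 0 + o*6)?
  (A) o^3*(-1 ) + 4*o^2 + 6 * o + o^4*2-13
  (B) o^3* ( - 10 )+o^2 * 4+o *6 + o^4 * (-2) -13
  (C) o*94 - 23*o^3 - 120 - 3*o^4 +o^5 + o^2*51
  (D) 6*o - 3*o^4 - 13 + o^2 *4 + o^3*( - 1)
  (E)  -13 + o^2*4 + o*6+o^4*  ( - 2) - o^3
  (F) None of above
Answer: E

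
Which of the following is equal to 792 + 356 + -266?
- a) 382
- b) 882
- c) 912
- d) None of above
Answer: b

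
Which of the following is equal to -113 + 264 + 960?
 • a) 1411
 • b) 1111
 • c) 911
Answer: b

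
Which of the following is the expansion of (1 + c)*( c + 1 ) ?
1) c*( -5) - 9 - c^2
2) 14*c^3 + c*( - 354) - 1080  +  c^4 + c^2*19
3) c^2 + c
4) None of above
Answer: 4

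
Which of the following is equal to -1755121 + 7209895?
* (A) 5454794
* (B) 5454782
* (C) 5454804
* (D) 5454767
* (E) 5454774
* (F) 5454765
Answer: E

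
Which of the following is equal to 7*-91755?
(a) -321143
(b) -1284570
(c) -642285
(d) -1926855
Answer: c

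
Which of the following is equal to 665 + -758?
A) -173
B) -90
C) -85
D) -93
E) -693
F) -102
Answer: D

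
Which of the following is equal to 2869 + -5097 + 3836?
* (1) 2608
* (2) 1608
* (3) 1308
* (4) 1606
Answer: 2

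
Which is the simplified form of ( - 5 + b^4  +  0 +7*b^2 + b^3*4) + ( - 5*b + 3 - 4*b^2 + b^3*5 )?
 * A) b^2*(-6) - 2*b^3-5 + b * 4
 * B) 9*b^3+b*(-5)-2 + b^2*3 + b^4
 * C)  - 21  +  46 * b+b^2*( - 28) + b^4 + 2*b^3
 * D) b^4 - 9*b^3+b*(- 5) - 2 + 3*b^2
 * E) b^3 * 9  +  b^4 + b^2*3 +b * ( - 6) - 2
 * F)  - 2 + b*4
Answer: B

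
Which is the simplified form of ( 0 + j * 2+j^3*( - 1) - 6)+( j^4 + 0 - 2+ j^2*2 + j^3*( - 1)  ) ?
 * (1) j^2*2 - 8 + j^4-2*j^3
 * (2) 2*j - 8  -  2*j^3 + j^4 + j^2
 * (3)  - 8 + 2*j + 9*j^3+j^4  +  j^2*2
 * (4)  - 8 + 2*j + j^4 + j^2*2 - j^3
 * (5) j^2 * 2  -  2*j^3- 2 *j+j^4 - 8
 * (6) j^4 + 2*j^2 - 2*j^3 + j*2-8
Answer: 6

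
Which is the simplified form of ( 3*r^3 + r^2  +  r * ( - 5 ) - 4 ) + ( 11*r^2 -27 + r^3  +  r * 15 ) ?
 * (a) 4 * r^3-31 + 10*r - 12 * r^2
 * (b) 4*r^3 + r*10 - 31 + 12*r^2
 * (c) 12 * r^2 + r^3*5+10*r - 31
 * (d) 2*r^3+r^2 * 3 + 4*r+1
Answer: b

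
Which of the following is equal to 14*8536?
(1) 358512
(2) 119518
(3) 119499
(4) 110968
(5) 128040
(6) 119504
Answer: 6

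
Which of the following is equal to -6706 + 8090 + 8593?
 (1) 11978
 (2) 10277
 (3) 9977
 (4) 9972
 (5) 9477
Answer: 3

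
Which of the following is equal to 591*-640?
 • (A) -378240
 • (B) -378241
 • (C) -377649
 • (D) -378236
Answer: A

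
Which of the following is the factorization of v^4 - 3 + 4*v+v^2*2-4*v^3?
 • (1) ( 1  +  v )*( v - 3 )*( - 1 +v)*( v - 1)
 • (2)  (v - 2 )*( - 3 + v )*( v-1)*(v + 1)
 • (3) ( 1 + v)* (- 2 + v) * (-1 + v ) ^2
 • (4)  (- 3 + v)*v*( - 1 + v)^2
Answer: 1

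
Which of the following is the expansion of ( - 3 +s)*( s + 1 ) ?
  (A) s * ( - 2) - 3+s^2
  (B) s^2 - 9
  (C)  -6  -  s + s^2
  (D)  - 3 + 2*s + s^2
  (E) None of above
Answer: A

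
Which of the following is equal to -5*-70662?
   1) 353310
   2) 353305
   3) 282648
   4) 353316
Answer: 1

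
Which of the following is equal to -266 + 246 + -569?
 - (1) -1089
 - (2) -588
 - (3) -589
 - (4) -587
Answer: 3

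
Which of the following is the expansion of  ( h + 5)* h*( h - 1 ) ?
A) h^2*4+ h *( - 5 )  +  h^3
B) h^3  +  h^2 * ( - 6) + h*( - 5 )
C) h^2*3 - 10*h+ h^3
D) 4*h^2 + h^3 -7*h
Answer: A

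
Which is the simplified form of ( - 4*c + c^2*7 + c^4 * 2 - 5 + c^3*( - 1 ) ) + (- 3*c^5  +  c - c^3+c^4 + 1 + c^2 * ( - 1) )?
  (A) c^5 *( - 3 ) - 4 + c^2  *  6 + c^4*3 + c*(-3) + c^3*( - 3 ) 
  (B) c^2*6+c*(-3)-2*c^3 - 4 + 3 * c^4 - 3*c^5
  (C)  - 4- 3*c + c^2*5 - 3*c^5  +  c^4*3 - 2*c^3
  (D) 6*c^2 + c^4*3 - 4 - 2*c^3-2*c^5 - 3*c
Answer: B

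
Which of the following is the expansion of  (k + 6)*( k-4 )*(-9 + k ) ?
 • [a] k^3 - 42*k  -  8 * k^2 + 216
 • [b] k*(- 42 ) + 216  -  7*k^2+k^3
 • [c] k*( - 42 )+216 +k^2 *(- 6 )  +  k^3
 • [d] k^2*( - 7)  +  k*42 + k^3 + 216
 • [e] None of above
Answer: b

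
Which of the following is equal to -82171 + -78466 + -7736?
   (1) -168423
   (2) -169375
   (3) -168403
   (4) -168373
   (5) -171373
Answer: 4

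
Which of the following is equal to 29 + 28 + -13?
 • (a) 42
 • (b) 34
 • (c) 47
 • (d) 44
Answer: d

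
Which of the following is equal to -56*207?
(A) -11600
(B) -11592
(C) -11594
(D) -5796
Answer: B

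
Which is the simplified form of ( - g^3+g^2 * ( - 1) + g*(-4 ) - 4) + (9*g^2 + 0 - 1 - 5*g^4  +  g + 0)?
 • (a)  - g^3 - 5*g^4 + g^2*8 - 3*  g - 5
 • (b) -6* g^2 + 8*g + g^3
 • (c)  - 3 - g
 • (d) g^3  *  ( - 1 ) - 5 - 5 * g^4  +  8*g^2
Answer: a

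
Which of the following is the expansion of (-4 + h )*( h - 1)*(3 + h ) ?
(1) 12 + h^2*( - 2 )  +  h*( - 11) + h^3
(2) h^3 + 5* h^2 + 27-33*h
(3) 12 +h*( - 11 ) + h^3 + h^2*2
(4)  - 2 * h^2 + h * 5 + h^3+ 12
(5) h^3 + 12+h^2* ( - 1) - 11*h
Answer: 1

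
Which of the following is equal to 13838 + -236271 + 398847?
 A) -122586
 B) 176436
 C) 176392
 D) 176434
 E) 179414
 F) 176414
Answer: F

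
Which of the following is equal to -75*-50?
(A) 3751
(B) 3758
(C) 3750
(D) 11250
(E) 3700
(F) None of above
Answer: C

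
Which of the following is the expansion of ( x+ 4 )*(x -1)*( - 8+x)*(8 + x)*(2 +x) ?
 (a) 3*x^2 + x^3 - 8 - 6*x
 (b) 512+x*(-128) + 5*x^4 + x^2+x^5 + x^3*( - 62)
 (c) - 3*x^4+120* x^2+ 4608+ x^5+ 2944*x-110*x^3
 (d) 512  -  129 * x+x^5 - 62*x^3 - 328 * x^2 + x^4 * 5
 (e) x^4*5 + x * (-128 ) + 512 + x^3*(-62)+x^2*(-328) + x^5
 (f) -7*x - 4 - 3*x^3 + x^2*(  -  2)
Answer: e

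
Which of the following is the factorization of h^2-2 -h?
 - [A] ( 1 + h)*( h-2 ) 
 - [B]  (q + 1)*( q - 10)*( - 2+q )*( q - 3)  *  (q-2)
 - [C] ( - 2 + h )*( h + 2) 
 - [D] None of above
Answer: A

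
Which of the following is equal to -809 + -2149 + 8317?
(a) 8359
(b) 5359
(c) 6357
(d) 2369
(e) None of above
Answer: b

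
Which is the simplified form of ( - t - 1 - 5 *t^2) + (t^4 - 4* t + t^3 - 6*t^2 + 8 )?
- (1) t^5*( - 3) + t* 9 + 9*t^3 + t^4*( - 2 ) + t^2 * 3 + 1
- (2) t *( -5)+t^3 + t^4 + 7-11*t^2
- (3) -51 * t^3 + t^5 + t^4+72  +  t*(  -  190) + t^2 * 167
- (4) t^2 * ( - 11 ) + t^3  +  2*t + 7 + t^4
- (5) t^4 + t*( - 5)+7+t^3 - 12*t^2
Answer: 2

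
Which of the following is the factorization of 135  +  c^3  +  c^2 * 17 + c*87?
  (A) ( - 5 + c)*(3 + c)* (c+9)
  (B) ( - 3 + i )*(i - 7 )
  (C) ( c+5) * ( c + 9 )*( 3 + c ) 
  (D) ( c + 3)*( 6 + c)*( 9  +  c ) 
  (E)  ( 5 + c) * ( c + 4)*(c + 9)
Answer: C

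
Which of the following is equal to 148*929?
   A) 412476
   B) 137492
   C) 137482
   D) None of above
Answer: B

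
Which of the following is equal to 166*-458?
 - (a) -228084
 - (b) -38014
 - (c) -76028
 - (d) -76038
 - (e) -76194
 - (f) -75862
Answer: c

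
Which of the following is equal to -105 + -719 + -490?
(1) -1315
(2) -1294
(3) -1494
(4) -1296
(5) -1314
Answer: 5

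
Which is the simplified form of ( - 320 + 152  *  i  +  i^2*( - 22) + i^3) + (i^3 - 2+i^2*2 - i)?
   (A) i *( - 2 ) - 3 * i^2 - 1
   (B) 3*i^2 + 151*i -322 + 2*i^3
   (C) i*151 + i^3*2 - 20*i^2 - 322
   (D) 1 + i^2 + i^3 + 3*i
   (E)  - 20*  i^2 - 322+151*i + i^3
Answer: C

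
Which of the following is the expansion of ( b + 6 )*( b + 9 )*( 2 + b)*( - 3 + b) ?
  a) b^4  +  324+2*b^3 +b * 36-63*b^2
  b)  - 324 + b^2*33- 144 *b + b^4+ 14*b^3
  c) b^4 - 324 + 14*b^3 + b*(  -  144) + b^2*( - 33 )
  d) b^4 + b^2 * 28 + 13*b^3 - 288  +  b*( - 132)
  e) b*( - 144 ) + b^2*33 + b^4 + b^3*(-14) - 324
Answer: b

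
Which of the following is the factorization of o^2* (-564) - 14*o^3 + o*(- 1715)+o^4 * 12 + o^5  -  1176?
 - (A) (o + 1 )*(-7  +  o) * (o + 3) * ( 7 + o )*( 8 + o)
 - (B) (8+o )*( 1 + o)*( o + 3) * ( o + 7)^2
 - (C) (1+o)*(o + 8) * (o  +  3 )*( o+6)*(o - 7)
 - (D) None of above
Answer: A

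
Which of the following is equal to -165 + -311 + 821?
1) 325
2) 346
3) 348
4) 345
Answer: 4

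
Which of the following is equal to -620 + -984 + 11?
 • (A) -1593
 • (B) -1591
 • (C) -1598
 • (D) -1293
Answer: A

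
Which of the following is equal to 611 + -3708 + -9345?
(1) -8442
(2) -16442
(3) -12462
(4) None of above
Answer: 4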